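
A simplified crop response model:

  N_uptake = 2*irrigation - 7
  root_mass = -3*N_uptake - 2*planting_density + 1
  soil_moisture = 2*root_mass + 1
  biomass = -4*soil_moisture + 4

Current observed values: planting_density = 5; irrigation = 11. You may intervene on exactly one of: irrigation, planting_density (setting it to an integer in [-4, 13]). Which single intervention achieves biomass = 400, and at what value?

Intervening on irrigation: biomass = 48*irrigation - 96. Reaching 400 requires irrigation = 31/3, not an integer.
Intervening on planting_density: with other inputs at their observed values, biomass = 16*planting_density + 352. Solving for 400 gives planting_density = 3, within [-4, 13].

set planting_density = 3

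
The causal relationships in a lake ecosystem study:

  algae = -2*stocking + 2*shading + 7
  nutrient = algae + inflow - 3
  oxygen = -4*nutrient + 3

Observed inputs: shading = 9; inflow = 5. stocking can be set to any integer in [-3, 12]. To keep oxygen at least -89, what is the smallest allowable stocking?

Substituting into the algae equation gives algae = -2*stocking + 25.
Substituting into the nutrient equation gives nutrient = -2*stocking + 27.
Substituting into the oxygen equation gives oxygen = 8*stocking - 105.
Require 8*stocking - 105 ≥ -89, so stocking ≥ 2.
The smallest integer in [-3, 12] satisfying this is 2.

stocking = 2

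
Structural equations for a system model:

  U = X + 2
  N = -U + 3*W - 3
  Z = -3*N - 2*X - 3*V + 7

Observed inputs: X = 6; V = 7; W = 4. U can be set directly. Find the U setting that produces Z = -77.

U = -8

Intervening on U fixes its value directly, overriding its dependence on X.
Substituting into the N equation gives N = -U + 9.
Substituting into the Z equation gives Z = 3*U - 53.
Solve 3*U - 53 = -77: U = (-77 + 53) / 3 = -8.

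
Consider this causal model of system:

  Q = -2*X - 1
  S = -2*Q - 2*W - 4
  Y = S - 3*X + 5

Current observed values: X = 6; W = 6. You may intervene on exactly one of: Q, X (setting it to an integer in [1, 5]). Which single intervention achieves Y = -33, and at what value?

set Q = 2

Intervening on Q: with other inputs at their observed values, Y = -2*Q - 29. Solving for -33 gives Q = 2, within [1, 5].
Intervening on X: Y = X - 9. Reaching -33 requires X = -24, outside [1, 5].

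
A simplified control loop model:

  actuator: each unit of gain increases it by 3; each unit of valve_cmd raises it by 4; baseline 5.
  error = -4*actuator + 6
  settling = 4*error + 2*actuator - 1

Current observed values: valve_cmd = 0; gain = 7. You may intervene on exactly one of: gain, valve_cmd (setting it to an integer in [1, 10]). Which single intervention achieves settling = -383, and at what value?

Intervening on gain: with other inputs at their observed values, settling = -42*gain - 47. Solving for -383 gives gain = 8, within [1, 10].
Intervening on valve_cmd: settling = -56*valve_cmd - 341. Reaching -383 requires valve_cmd = 3/4, not an integer.

set gain = 8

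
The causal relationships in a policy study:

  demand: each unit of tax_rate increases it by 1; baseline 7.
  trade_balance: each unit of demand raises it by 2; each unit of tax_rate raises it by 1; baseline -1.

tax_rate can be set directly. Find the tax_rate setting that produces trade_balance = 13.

tax_rate = 0

Substituting into the trade_balance equation gives trade_balance = 3*tax_rate + 13.
Solve 3*tax_rate + 13 = 13: tax_rate = (13 - 13) / 3 = 0.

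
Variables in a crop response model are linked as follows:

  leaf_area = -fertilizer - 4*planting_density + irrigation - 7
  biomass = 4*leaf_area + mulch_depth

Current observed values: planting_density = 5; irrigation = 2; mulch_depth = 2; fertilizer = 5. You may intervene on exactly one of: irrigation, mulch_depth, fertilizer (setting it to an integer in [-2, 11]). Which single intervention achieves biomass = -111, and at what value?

set mulch_depth = 9

Intervening on irrigation: biomass = 4*irrigation - 126. Reaching -111 requires irrigation = 15/4, not an integer.
Intervening on mulch_depth: with other inputs at their observed values, biomass = mulch_depth - 120. Solving for -111 gives mulch_depth = 9, within [-2, 11].
Intervening on fertilizer: biomass = -4*fertilizer - 98. Reaching -111 requires fertilizer = 13/4, not an integer.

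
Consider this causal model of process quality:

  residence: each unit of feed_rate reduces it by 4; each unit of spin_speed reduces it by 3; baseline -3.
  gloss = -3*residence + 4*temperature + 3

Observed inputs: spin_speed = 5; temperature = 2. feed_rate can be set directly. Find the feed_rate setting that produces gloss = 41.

Substituting into the residence equation gives residence = -4*feed_rate - 18.
This gives gloss = 12*feed_rate + 65.
Solve 12*feed_rate + 65 = 41: feed_rate = (41 - 65) / 12 = -2.

feed_rate = -2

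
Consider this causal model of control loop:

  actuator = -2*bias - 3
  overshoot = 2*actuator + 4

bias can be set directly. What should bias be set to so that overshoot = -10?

bias = 2

Substituting into the overshoot equation gives overshoot = -4*bias - 2.
Solve -4*bias - 2 = -10: bias = (-10 + 2) / -4 = 2.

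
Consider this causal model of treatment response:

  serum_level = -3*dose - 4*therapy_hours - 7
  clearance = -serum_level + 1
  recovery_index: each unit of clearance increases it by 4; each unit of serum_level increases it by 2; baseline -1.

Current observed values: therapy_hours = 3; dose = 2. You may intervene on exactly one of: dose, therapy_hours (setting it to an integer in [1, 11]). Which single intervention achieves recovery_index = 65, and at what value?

set dose = 4

Intervening on dose: with other inputs at their observed values, recovery_index = 6*dose + 41. Solving for 65 gives dose = 4, within [1, 11].
Intervening on therapy_hours: recovery_index = 8*therapy_hours + 29. Reaching 65 requires therapy_hours = 9/2, not an integer.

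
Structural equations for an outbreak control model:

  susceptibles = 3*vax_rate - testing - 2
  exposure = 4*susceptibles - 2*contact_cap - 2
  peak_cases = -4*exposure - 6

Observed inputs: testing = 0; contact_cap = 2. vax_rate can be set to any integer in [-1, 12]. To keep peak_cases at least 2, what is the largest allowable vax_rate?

vax_rate = 1

Substituting into the susceptibles equation gives susceptibles = 3*vax_rate - 2.
This gives exposure = 12*vax_rate - 14.
Substituting into the peak_cases equation gives peak_cases = -48*vax_rate + 50.
Require -48*vax_rate + 50 ≥ 2, so vax_rate ≤ 1.
The largest integer in [-1, 12] satisfying this is 1.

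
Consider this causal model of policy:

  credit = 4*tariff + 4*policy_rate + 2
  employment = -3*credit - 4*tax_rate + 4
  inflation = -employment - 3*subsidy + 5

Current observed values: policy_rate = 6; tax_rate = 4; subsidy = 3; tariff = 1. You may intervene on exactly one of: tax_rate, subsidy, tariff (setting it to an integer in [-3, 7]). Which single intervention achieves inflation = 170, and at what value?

set tariff = 7

Intervening on tax_rate: inflation = 4*tax_rate + 82. Reaching 170 requires tax_rate = 22, outside [-3, 7].
Intervening on subsidy: inflation = -3*subsidy + 107. Reaching 170 requires subsidy = -21, outside [-3, 7].
Intervening on tariff: with other inputs at their observed values, inflation = 12*tariff + 86. Solving for 170 gives tariff = 7, within [-3, 7].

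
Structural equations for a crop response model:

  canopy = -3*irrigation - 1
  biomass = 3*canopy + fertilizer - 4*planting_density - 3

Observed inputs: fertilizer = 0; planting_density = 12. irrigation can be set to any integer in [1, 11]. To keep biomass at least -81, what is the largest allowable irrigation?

irrigation = 3

Substituting into the biomass equation gives biomass = -9*irrigation - 54.
Require -9*irrigation - 54 ≥ -81, so irrigation ≤ 3.
The largest integer in [1, 11] satisfying this is 3.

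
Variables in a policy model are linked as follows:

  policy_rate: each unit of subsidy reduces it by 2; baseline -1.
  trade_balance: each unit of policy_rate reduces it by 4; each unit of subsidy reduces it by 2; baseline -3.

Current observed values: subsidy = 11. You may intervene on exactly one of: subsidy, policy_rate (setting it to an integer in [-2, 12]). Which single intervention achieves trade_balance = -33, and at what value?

Intervening on subsidy: trade_balance = 6*subsidy + 1. Reaching -33 requires subsidy = -17/3, not an integer.
Intervening on policy_rate: with other inputs at their observed values, trade_balance = -4*policy_rate - 25. Solving for -33 gives policy_rate = 2, within [-2, 12].

set policy_rate = 2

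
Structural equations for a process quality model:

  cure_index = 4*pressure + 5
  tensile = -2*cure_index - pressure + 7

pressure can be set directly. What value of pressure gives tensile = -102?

Substituting into the tensile equation gives tensile = -9*pressure - 3.
Solve -9*pressure - 3 = -102: pressure = (-102 + 3) / -9 = 11.

pressure = 11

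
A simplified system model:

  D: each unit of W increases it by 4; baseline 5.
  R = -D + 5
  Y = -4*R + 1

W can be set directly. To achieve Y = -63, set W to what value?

Substituting into the R equation gives R = -4*W.
So Y = 16*W + 1.
Solve 16*W + 1 = -63: W = (-63 - 1) / 16 = -4.

W = -4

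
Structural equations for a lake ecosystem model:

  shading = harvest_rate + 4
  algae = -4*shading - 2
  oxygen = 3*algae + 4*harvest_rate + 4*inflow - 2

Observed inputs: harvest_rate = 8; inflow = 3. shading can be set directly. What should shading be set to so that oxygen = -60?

Intervening on shading fixes its value directly, overriding its dependence on harvest_rate.
Substituting into the oxygen equation gives oxygen = -12*shading + 36.
Solve -12*shading + 36 = -60: shading = (-60 - 36) / -12 = 8.

shading = 8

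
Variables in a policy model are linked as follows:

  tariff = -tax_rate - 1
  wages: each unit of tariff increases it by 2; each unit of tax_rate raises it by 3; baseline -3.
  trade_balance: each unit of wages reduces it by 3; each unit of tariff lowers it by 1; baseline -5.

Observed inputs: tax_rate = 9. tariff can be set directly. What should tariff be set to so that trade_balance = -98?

Intervening on tariff fixes its value directly, overriding its dependence on tax_rate.
Substituting into the wages equation gives wages = 2*tariff + 24.
So trade_balance = -7*tariff - 77.
Solve -7*tariff - 77 = -98: tariff = (-98 + 77) / -7 = 3.

tariff = 3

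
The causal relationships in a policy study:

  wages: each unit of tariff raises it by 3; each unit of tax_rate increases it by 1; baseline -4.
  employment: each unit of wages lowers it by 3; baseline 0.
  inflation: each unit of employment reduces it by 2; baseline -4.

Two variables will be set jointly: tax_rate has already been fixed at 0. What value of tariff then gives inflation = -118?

tariff = -5

With tax_rate held at 0:
Substituting into the wages equation gives wages = 3*tariff - 4.
This gives employment = -9*tariff + 12.
Substituting into the inflation equation gives inflation = 18*tariff - 28.
Solve 18*tariff - 28 = -118: tariff = (-118 + 28) / 18 = -5.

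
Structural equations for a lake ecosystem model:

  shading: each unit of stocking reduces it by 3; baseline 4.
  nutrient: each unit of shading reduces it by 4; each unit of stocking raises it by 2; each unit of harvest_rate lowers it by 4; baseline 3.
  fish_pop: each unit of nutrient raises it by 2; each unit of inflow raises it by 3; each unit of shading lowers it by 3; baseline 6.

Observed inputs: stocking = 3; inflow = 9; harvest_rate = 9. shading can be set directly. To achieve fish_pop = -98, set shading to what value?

Intervening on shading fixes its value directly, overriding its dependence on stocking.
Substituting into the nutrient equation gives nutrient = -4*shading - 27.
So fish_pop = -11*shading - 21.
Solve -11*shading - 21 = -98: shading = (-98 + 21) / -11 = 7.

shading = 7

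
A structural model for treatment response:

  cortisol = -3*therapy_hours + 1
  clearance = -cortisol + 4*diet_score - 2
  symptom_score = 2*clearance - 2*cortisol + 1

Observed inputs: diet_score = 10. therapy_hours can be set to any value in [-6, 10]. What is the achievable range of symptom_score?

1 to 193

Substituting into the clearance equation gives clearance = 3*therapy_hours + 37.
Substituting into the symptom_score equation gives symptom_score = 12*therapy_hours + 73.
Linear in therapy_hours, so extremes are at the endpoints: therapy_hours = -6 gives symptom_score = 1; therapy_hours = 10 gives symptom_score = 193.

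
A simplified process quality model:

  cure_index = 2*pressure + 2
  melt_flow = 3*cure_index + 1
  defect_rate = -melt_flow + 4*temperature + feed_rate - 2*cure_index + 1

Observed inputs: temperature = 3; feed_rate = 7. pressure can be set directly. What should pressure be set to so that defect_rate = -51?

Substituting into the melt_flow equation gives melt_flow = 6*pressure + 7.
So defect_rate = -10*pressure + 9.
Solve -10*pressure + 9 = -51: pressure = (-51 - 9) / -10 = 6.

pressure = 6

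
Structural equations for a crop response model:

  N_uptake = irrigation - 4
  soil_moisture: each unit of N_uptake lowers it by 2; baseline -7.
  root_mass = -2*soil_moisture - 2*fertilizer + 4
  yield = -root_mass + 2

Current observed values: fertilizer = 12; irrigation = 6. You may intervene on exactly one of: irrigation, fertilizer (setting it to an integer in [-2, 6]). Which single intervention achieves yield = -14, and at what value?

set fertilizer = 5

Intervening on irrigation: yield = -4*irrigation + 24. Reaching -14 requires irrigation = 19/2, not an integer.
Intervening on fertilizer: with other inputs at their observed values, yield = 2*fertilizer - 24. Solving for -14 gives fertilizer = 5, within [-2, 6].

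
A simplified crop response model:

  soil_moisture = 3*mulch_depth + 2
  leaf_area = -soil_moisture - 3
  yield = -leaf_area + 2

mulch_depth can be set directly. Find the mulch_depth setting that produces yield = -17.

Substituting into the leaf_area equation gives leaf_area = -3*mulch_depth - 5.
Substituting into the yield equation gives yield = 3*mulch_depth + 7.
Solve 3*mulch_depth + 7 = -17: mulch_depth = (-17 - 7) / 3 = -8.

mulch_depth = -8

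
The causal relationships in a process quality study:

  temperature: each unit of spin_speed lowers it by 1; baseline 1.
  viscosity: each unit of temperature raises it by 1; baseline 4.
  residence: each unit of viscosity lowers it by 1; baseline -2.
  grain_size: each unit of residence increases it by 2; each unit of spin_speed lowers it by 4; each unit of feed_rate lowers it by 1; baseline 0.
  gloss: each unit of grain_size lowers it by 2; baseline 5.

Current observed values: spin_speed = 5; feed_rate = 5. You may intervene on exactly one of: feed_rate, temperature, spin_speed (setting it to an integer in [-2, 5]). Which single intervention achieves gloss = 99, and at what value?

set temperature = 5

Intervening on feed_rate: gloss = 2*feed_rate + 53. Reaching 99 requires feed_rate = 23, outside [-2, 5].
Intervening on temperature: with other inputs at their observed values, gloss = 4*temperature + 79. Solving for 99 gives temperature = 5, within [-2, 5].
Intervening on spin_speed: gloss = 4*spin_speed + 43. Reaching 99 requires spin_speed = 14, outside [-2, 5].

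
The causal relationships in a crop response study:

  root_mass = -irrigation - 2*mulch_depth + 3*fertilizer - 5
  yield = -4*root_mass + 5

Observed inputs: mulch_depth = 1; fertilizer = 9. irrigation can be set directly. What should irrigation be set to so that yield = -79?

irrigation = -1

Substituting into the root_mass equation gives root_mass = -irrigation + 20.
yield becomes 4*irrigation - 75.
Solve 4*irrigation - 75 = -79: irrigation = (-79 + 75) / 4 = -1.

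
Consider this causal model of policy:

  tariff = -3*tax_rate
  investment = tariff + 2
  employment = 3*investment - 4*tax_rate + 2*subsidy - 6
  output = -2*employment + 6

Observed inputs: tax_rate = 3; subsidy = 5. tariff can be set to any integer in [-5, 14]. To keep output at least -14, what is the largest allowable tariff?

tariff = 4

Intervening on tariff fixes its value directly, overriding its dependence on tax_rate.
Substituting into the employment equation gives employment = 3*tariff - 2.
Substituting into the output equation gives output = -6*tariff + 10.
Require -6*tariff + 10 ≥ -14, so tariff ≤ 4.
The largest integer in [-5, 14] satisfying this is 4.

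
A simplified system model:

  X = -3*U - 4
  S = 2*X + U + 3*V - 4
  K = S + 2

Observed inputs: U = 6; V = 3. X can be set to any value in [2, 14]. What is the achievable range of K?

17 to 41

Intervening on X fixes its value directly, overriding its dependence on U.
Substituting into the S equation gives S = 2*X + 11.
This gives K = 2*X + 13.
Linear in X, so extremes are at the endpoints: X = 2 gives K = 17; X = 14 gives K = 41.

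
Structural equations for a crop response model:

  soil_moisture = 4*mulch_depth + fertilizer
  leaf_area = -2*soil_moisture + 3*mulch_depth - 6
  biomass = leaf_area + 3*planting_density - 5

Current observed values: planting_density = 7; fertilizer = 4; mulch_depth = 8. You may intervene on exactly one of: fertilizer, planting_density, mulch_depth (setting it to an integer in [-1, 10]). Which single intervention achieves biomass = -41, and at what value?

Intervening on fertilizer: biomass = -2*fertilizer - 30. Reaching -41 requires fertilizer = 11/2, not an integer.
Intervening on planting_density: with other inputs at their observed values, biomass = 3*planting_density - 59. Solving for -41 gives planting_density = 6, within [-1, 10].
Intervening on mulch_depth: biomass = -5*mulch_depth + 2. Reaching -41 requires mulch_depth = 43/5, not an integer.

set planting_density = 6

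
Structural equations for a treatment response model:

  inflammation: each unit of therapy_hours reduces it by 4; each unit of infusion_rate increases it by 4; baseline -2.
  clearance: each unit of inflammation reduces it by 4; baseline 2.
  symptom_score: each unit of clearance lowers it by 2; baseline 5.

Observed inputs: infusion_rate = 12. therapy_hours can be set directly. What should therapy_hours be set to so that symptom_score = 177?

therapy_hours = 6

Substituting into the inflammation equation gives inflammation = -4*therapy_hours + 46.
Substituting into the clearance equation gives clearance = 16*therapy_hours - 182.
Substituting into the symptom_score equation gives symptom_score = -32*therapy_hours + 369.
Solve -32*therapy_hours + 369 = 177: therapy_hours = (177 - 369) / -32 = 6.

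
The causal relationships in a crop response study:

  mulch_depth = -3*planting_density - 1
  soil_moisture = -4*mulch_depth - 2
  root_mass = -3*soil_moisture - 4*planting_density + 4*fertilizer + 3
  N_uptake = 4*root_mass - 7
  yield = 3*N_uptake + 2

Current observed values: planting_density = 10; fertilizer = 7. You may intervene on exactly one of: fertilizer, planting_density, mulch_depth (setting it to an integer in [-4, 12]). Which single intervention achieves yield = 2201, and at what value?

set planting_density = -4

Intervening on fertilizer: yield = 48*fertilizer - 4855. Reaching 2201 requires fertilizer = 147, outside [-4, 12].
Intervening on planting_density: with other inputs at their observed values, yield = -480*planting_density + 281. Solving for 2201 gives planting_density = -4, within [-4, 12].
Intervening on mulch_depth: yield = 144*mulch_depth - 55. Reaching 2201 requires mulch_depth = 47/3, not an integer.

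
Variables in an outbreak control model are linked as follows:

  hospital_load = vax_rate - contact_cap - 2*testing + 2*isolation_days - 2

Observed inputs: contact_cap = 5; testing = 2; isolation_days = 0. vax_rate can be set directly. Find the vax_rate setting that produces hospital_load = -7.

vax_rate = 4

Substituting into the hospital_load equation gives hospital_load = vax_rate - 11.
Solve vax_rate - 11 = -7: vax_rate = (-7 + 11) / 1 = 4.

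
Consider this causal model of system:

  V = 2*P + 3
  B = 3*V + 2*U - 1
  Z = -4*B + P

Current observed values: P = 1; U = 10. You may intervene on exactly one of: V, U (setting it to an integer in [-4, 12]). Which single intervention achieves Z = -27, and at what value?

set V = -4

Intervening on V: with other inputs at their observed values, Z = -12*V - 75. Solving for -27 gives V = -4, within [-4, 12].
Intervening on U: Z = -8*U - 55. Reaching -27 requires U = -7/2, not an integer.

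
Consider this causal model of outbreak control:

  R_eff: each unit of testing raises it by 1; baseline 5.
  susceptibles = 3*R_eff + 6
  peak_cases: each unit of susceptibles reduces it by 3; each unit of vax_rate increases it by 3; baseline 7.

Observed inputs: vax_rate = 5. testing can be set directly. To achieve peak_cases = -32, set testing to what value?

Substituting into the susceptibles equation gives susceptibles = 3*testing + 21.
Substituting into the peak_cases equation gives peak_cases = -9*testing - 41.
Solve -9*testing - 41 = -32: testing = (-32 + 41) / -9 = -1.

testing = -1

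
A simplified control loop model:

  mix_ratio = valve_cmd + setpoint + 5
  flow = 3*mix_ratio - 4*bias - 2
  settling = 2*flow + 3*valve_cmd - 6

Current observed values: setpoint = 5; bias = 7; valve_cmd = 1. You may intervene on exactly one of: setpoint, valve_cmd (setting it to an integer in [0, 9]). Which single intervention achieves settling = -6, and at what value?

set valve_cmd = 0

Intervening on setpoint: settling = 6*setpoint - 27. Reaching -6 requires setpoint = 7/2, not an integer.
Intervening on valve_cmd: with other inputs at their observed values, settling = 9*valve_cmd - 6. Solving for -6 gives valve_cmd = 0, within [0, 9].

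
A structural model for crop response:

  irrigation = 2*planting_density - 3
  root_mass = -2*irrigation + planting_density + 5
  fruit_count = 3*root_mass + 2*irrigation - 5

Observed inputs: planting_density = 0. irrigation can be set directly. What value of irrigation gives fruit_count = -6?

irrigation = 4

Intervening on irrigation fixes its value directly, overriding its dependence on planting_density.
Substituting into the root_mass equation gives root_mass = -2*irrigation + 5.
fruit_count becomes -4*irrigation + 10.
Solve -4*irrigation + 10 = -6: irrigation = (-6 - 10) / -4 = 4.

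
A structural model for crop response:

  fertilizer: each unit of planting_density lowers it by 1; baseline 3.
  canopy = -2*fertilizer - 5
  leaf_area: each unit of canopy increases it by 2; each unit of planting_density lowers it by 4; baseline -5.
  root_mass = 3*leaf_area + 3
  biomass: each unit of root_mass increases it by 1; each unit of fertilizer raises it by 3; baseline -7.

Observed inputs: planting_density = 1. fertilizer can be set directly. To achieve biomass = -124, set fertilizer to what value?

fertilizer = 7

Intervening on fertilizer fixes its value directly, overriding its dependence on planting_density.
Substituting into the leaf_area equation gives leaf_area = -4*fertilizer - 19.
Substituting into the root_mass equation gives root_mass = -12*fertilizer - 54.
So biomass = -9*fertilizer - 61.
Solve -9*fertilizer - 61 = -124: fertilizer = (-124 + 61) / -9 = 7.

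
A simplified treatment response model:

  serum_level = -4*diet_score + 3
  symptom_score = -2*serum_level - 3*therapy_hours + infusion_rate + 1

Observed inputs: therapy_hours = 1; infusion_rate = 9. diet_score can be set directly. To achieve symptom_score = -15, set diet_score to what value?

diet_score = -2

Substituting into the symptom_score equation gives symptom_score = 8*diet_score + 1.
Solve 8*diet_score + 1 = -15: diet_score = (-15 - 1) / 8 = -2.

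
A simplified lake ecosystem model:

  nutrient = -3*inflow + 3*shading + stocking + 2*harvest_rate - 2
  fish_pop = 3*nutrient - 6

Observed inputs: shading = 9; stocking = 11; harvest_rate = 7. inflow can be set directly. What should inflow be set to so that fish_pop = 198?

Substituting into the nutrient equation gives nutrient = -3*inflow + 50.
Substituting into the fish_pop equation gives fish_pop = -9*inflow + 144.
Solve -9*inflow + 144 = 198: inflow = (198 - 144) / -9 = -6.

inflow = -6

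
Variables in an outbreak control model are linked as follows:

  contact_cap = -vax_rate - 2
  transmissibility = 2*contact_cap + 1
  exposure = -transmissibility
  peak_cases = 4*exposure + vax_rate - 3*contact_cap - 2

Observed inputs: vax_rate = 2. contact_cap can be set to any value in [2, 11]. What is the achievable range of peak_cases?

-125 to -26

Intervening on contact_cap fixes its value directly, overriding its dependence on vax_rate.
Substituting into the exposure equation gives exposure = -2*contact_cap - 1.
Substituting into the peak_cases equation gives peak_cases = -11*contact_cap - 4.
Linear in contact_cap, so extremes are at the endpoints: contact_cap = 2 gives peak_cases = -26; contact_cap = 11 gives peak_cases = -125.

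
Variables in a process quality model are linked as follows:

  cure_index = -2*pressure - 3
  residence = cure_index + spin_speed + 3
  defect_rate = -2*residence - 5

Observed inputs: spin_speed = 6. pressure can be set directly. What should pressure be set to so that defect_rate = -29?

pressure = -3

Substituting into the residence equation gives residence = -2*pressure + 6.
This gives defect_rate = 4*pressure - 17.
Solve 4*pressure - 17 = -29: pressure = (-29 + 17) / 4 = -3.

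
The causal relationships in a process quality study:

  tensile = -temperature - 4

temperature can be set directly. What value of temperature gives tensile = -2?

Solve -temperature - 4 = -2: temperature = (-2 + 4) / -1 = -2.

temperature = -2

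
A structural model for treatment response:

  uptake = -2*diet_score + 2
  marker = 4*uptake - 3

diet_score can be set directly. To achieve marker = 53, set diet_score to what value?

diet_score = -6

Substituting into the marker equation gives marker = -8*diet_score + 5.
Solve -8*diet_score + 5 = 53: diet_score = (53 - 5) / -8 = -6.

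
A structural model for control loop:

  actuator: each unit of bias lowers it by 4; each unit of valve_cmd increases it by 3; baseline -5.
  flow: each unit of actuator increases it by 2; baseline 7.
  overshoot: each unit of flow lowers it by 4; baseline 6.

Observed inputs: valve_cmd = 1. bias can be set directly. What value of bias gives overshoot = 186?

Substituting into the actuator equation gives actuator = -4*bias - 2.
This gives flow = -8*bias + 3.
So overshoot = 32*bias - 6.
Solve 32*bias - 6 = 186: bias = (186 + 6) / 32 = 6.

bias = 6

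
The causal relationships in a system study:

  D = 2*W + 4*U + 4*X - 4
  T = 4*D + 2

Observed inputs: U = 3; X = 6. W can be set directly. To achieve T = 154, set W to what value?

W = 3

Substituting into the D equation gives D = 2*W + 32.
This gives T = 8*W + 130.
Solve 8*W + 130 = 154: W = (154 - 130) / 8 = 3.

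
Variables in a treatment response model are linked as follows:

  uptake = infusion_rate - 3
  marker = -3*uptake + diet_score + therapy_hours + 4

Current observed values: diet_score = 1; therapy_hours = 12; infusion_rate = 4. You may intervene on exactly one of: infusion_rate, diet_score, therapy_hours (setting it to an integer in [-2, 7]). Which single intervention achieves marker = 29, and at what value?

set infusion_rate = -1

Intervening on infusion_rate: with other inputs at their observed values, marker = -3*infusion_rate + 26. Solving for 29 gives infusion_rate = -1, within [-2, 7].
Intervening on diet_score: marker = diet_score + 13. Reaching 29 requires diet_score = 16, outside [-2, 7].
Intervening on therapy_hours: marker = therapy_hours + 2. Reaching 29 requires therapy_hours = 27, outside [-2, 7].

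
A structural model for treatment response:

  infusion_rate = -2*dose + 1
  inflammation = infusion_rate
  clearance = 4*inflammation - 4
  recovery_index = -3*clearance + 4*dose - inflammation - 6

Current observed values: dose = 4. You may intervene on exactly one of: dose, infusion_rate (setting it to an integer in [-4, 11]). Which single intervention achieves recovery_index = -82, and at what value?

set infusion_rate = 8

Intervening on dose: recovery_index = 30*dose - 7. Reaching -82 requires dose = -5/2, not an integer.
Intervening on infusion_rate: with other inputs at their observed values, recovery_index = -13*infusion_rate + 22. Solving for -82 gives infusion_rate = 8, within [-4, 11].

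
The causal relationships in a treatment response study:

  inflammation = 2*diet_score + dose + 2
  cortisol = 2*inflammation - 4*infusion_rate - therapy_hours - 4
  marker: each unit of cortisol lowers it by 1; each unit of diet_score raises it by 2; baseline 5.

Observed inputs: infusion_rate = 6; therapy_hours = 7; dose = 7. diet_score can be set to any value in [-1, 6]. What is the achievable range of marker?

10 to 24

Substituting into the inflammation equation gives inflammation = 2*diet_score + 9.
cortisol becomes 4*diet_score - 17.
So marker = -2*diet_score + 22.
Linear in diet_score, so extremes are at the endpoints: diet_score = -1 gives marker = 24; diet_score = 6 gives marker = 10.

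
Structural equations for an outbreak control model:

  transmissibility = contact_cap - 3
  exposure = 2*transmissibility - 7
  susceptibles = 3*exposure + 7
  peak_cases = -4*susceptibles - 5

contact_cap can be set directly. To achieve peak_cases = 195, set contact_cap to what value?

contact_cap = -3

Substituting into the exposure equation gives exposure = 2*contact_cap - 13.
Substituting into the susceptibles equation gives susceptibles = 6*contact_cap - 32.
Substituting into the peak_cases equation gives peak_cases = -24*contact_cap + 123.
Solve -24*contact_cap + 123 = 195: contact_cap = (195 - 123) / -24 = -3.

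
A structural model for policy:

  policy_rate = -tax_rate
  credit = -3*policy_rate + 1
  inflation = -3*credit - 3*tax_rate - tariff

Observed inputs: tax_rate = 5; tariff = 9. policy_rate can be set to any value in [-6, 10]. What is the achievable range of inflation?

-81 to 63

Intervening on policy_rate fixes its value directly, overriding its dependence on tax_rate.
Substituting into the inflation equation gives inflation = 9*policy_rate - 27.
Linear in policy_rate, so extremes are at the endpoints: policy_rate = -6 gives inflation = -81; policy_rate = 10 gives inflation = 63.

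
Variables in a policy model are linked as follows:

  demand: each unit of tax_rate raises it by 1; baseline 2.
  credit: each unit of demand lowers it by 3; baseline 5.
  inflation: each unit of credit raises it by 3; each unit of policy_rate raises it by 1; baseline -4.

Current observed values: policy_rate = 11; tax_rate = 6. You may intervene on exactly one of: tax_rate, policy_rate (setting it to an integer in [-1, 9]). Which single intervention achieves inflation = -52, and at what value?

set policy_rate = 9

Intervening on tax_rate: inflation = -9*tax_rate + 4. Reaching -52 requires tax_rate = 56/9, not an integer.
Intervening on policy_rate: with other inputs at their observed values, inflation = policy_rate - 61. Solving for -52 gives policy_rate = 9, within [-1, 9].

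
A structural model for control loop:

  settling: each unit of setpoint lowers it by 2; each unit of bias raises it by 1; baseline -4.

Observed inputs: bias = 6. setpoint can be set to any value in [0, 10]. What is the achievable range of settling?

-18 to 2

Substituting into the settling equation gives settling = -2*setpoint + 2.
Linear in setpoint, so extremes are at the endpoints: setpoint = 0 gives settling = 2; setpoint = 10 gives settling = -18.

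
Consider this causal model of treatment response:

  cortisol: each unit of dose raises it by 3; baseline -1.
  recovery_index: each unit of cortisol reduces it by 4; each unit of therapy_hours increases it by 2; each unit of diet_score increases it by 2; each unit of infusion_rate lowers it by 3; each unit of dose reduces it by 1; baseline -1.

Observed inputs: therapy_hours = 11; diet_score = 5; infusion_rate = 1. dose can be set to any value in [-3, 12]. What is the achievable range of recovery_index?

Substituting into the recovery_index equation gives recovery_index = -13*dose + 32.
Linear in dose, so extremes are at the endpoints: dose = -3 gives recovery_index = 71; dose = 12 gives recovery_index = -124.

-124 to 71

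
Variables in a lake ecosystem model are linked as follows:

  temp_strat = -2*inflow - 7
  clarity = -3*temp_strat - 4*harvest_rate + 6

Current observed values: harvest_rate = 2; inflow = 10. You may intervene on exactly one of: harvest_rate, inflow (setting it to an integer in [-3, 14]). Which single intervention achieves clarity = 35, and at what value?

set harvest_rate = 13

Intervening on harvest_rate: with other inputs at their observed values, clarity = -4*harvest_rate + 87. Solving for 35 gives harvest_rate = 13, within [-3, 14].
Intervening on inflow: clarity = 6*inflow + 19. Reaching 35 requires inflow = 8/3, not an integer.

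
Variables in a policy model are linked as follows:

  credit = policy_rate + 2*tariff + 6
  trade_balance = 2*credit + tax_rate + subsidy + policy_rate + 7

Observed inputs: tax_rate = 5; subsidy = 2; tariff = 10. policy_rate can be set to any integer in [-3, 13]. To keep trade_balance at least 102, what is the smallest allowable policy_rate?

policy_rate = 12

Substituting into the credit equation gives credit = policy_rate + 26.
So trade_balance = 3*policy_rate + 66.
Require 3*policy_rate + 66 ≥ 102, so policy_rate ≥ 12.
The smallest integer in [-3, 13] satisfying this is 12.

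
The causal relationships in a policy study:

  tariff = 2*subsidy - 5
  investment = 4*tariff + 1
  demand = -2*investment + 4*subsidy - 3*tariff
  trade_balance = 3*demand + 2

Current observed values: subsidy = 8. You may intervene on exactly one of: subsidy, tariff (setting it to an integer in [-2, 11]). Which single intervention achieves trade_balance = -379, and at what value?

Intervening on subsidy: with other inputs at their observed values, trade_balance = -54*subsidy + 161. Solving for -379 gives subsidy = 10, within [-2, 11].
Intervening on tariff: trade_balance = -33*tariff + 92. Reaching -379 requires tariff = 157/11, not an integer.

set subsidy = 10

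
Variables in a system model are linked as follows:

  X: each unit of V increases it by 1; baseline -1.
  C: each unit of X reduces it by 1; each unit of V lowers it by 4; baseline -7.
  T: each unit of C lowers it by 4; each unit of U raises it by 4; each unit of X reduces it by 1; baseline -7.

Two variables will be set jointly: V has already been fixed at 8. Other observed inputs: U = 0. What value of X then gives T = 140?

X = -3

With V held at 8:
Intervening on X fixes its value directly, overriding its dependence on V.
Substituting into the C equation gives C = -X - 39.
Substituting into the T equation gives T = 3*X + 149.
Solve 3*X + 149 = 140: X = (140 - 149) / 3 = -3.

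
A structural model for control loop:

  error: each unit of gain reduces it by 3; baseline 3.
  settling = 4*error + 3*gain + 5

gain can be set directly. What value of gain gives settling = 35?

gain = -2

Substituting into the settling equation gives settling = -9*gain + 17.
Solve -9*gain + 17 = 35: gain = (35 - 17) / -9 = -2.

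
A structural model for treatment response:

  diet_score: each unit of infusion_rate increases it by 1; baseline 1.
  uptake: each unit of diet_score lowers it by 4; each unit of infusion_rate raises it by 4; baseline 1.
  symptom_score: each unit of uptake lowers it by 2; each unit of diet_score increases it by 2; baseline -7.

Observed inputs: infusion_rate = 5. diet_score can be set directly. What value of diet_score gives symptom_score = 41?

Intervening on diet_score fixes its value directly, overriding its dependence on infusion_rate.
Substituting into the uptake equation gives uptake = -4*diet_score + 21.
So symptom_score = 10*diet_score - 49.
Solve 10*diet_score - 49 = 41: diet_score = (41 + 49) / 10 = 9.

diet_score = 9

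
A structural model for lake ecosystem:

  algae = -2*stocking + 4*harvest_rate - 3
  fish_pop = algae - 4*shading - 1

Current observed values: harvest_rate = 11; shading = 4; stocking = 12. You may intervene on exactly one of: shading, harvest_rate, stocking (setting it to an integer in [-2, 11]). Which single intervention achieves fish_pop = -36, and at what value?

Intervening on shading: fish_pop = -4*shading + 16. Reaching -36 requires shading = 13, outside [-2, 11].
Intervening on harvest_rate: with other inputs at their observed values, fish_pop = 4*harvest_rate - 44. Solving for -36 gives harvest_rate = 2, within [-2, 11].
Intervening on stocking: fish_pop = -2*stocking + 24. Reaching -36 requires stocking = 30, outside [-2, 11].

set harvest_rate = 2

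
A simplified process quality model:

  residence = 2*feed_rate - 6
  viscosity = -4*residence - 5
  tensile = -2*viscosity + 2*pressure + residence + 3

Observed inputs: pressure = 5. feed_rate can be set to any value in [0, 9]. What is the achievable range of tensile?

-31 to 131

Substituting into the viscosity equation gives viscosity = -8*feed_rate + 19.
tensile becomes 18*feed_rate - 31.
Linear in feed_rate, so extremes are at the endpoints: feed_rate = 0 gives tensile = -31; feed_rate = 9 gives tensile = 131.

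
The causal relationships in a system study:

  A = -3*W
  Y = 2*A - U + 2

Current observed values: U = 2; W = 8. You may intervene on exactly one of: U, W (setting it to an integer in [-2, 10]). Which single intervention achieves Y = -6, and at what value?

Intervening on U: Y = -U - 46. Reaching -6 requires U = -40, outside [-2, 10].
Intervening on W: with other inputs at their observed values, Y = -6*W. Solving for -6 gives W = 1, within [-2, 10].

set W = 1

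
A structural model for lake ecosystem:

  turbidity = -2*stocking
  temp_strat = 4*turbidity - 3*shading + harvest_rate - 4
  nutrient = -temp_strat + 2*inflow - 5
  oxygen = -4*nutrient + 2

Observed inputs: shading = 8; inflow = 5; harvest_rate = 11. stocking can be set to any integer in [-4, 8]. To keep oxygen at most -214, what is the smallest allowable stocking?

Substituting into the temp_strat equation gives temp_strat = -8*stocking - 17.
This gives nutrient = 8*stocking + 22.
Substituting into the oxygen equation gives oxygen = -32*stocking - 86.
Require -32*stocking - 86 ≤ -214, so stocking ≥ 4.
The smallest integer in [-4, 8] satisfying this is 4.

stocking = 4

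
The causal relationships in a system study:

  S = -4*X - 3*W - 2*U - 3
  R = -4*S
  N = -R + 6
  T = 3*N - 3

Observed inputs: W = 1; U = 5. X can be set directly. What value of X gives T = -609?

Substituting into the S equation gives S = -4*X - 16.
So R = 16*X + 64.
Substituting into the N equation gives N = -16*X - 58.
T becomes -48*X - 177.
Solve -48*X - 177 = -609: X = (-609 + 177) / -48 = 9.

X = 9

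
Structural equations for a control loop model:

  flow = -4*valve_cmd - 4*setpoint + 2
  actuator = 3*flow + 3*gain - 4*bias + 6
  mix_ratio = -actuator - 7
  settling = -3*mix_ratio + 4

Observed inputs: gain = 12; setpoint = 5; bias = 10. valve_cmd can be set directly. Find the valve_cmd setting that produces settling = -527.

valve_cmd = 11

Substituting into the flow equation gives flow = -4*valve_cmd - 18.
Substituting into the actuator equation gives actuator = -12*valve_cmd - 52.
Substituting into the mix_ratio equation gives mix_ratio = 12*valve_cmd + 45.
settling becomes -36*valve_cmd - 131.
Solve -36*valve_cmd - 131 = -527: valve_cmd = (-527 + 131) / -36 = 11.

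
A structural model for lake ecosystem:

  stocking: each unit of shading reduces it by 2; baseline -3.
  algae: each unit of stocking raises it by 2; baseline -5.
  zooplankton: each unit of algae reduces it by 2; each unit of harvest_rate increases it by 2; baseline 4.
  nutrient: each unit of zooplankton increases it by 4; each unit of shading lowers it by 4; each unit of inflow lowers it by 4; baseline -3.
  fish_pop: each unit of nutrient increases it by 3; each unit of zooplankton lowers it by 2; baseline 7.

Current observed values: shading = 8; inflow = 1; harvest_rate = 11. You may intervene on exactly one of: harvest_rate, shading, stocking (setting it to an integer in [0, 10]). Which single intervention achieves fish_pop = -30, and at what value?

Intervening on harvest_rate: fish_pop = 20*harvest_rate + 790. Reaching -30 requires harvest_rate = -41, outside [0, 10].
Intervening on shading: fish_pop = 68*shading + 466. Reaching -30 requires shading = -124/17, not an integer.
Intervening on stocking: with other inputs at their observed values, fish_pop = -40*stocking + 250. Solving for -30 gives stocking = 7, within [0, 10].

set stocking = 7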